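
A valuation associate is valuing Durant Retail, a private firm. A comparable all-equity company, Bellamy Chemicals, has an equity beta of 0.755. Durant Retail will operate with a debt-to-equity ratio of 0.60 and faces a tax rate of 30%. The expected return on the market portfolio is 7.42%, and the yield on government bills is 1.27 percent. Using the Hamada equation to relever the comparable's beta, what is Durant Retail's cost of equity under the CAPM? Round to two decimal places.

7.86%

β_L = β_U × [1 + (1 − t)(D/E)] = 0.755 × [1 + (1 − 0.30) × 0.60]
    = 0.755 × [1 + 0.70 × 0.60] = 0.755 × 1.4200 = 1.0721
MRP = 7.42% − 1.27% = 6.15%
E(R) = R_f + β_L × MRP = 1.27% + 1.0721 × 6.15% = 7.86%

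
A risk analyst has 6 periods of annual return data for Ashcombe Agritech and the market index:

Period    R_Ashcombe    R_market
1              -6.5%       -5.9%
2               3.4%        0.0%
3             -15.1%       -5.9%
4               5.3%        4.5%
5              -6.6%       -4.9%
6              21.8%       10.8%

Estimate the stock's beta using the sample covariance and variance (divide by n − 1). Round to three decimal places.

Mean R_i = (-6.5 + 3.4 − 15.1 + 5.3 − 6.6 + 21.8) / 6 = 0.3833%
Mean R_m = (-5.9 + 0.0 − 5.9 + 4.5 − 4.9 + 10.8) / 6 = -0.2333%
Σ(R_i − R̄_i)(R_m − R̄_m) = 419.6067  ⇒  Cov = 419.6067 / 5 = 83.9213
Σ(R_m − R̄_m)² = 230.1933  ⇒  Var(R_m) = 230.1933 / 5 = 46.0387
β = Cov / Var(R_m) = 83.9213 / 46.0387 = 1.8228

1.823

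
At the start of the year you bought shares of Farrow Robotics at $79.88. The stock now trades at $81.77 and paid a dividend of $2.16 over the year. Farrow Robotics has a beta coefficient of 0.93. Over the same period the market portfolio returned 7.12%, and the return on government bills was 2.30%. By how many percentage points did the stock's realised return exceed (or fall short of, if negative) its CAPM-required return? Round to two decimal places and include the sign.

-1.71%

Realised HPR = (P1 + D1 − P0) / P0 = (81.77 + 2.16 − 79.88) / 79.88 = 4.05 / 79.88 = 5.0701%
MRP = 7.12% − 2.30% = 4.82%
CAPM required = R_f + β·MRP = 2.30% + 0.93 × 4.82% = 6.7826%
α = realised − required = 5.0701% − 6.7826% = -1.71%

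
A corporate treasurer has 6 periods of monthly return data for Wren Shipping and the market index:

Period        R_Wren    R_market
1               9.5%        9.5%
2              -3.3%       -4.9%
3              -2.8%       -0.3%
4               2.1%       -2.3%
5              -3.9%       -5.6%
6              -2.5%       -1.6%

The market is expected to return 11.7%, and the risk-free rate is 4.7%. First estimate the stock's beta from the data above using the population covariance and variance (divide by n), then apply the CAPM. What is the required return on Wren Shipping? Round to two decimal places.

10.69%

Mean R_i = (9.5 − 3.3 − 2.8 + 2.1 − 3.9 − 2.5) / 6 = -0.1500%
Mean R_m = (9.5 − 4.9 − 0.3 − 2.3 − 5.6 − 1.6) / 6 = -0.8667%
Σ(R_i − R̄_i)(R_m − R̄_m) = 127.4900  ⇒  Cov = 127.4900 / 6 = 21.2483
Σ(R_m − R̄_m)² = 149.0533  ⇒  Var(R_m) = 149.0533 / 6 = 24.8422
β = Cov / Var(R_m) = 21.2483 / 24.8422 = 0.8553
MRP = 11.7% − 4.7% = 7.00%
E(R) = R_f + β × MRP = 4.7% + 0.8553 × 7.0% = 10.69%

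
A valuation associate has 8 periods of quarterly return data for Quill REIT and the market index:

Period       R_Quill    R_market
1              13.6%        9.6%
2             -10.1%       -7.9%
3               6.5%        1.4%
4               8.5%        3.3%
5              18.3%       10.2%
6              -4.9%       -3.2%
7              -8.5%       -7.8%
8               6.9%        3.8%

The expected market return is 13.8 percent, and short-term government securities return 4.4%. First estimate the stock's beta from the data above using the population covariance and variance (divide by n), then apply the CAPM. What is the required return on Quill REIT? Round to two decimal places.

18.17%

Mean R_i = (13.6 − 10.1 + 6.5 + 8.5 + 18.3 − 4.9 − 8.5 + 6.9) / 8 = 3.7875%
Mean R_m = (9.6 − 7.9 + 1.4 + 3.3 + 10.2 − 3.2 − 7.8 + 3.8) / 8 = 1.1750%
Σ(R_i − R̄_i)(R_m − R̄_m) = 506.7575  ⇒  Cov = 506.7575 / 8 = 63.3447
Σ(R_m − R̄_m)² = 345.9350  ⇒  Var(R_m) = 345.9350 / 8 = 43.2419
β = Cov / Var(R_m) = 63.3447 / 43.2419 = 1.4649
MRP = 13.8% − 4.4% = 9.40%
E(R) = R_f + β × MRP = 4.4% + 1.4649 × 9.4% = 18.17%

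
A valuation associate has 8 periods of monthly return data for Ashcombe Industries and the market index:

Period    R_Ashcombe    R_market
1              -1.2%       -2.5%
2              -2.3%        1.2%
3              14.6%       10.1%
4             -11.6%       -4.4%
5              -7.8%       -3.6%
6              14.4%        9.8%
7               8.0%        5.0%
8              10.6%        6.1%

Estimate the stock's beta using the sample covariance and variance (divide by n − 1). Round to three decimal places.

Mean R_i = (-1.2 − 2.3 + 14.6 − 11.6 − 7.8 + 14.4 + 8.0 + 10.6) / 8 = 3.0875%
Mean R_m = (-2.5 + 1.2 + 10.1 − 4.4 − 3.6 + 9.8 + 5.0 + 6.1) / 8 = 2.7125%
Σ(R_i − R̄_i)(R_m − R̄_m) = 405.6013  ⇒  Cov = 405.6013 / 7 = 57.9430
Σ(R_m − R̄_m)² = 241.4088  ⇒  Var(R_m) = 241.4088 / 7 = 34.4870
β = Cov / Var(R_m) = 57.9430 / 34.4870 = 1.6801

1.680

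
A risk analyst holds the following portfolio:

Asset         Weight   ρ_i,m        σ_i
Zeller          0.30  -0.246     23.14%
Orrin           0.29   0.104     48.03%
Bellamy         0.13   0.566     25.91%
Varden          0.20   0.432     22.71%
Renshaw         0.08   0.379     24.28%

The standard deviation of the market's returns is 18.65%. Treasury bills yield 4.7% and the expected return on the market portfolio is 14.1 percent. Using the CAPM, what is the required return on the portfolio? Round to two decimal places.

6.89%

β_Zeller = -0.246 × 23.14% / 18.65% = -0.3052
β_Orrin = 0.104 × 48.03% / 18.65% = 0.2678
β_Bellamy = 0.566 × 25.91% / 18.65% = 0.7863
β_Varden = 0.432 × 22.71% / 18.65% = 0.5260
β_Renshaw = 0.379 × 24.28% / 18.65% = 0.4934
β_P = Σ w_i β_i = 0.30×-0.3052 + 0.29×0.2678 + 0.13×0.7863 + 0.20×0.5260 + 0.08×0.4934 = 0.2330
MRP = 14.1% − 4.7% = 9.40%
E(R_P) = R_f + β_P × MRP = 4.7% + 0.2330 × 9.4% = 6.89%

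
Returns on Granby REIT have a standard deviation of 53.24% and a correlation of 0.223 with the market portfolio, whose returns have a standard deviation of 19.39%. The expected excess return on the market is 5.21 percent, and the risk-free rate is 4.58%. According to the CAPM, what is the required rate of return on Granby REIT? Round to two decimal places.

7.77%

β = ρ × σ_i / σ_m = 0.223 × 53.24% / 19.39% = 0.6123
E(R) = 4.58% + 0.6123 × 5.21% = 7.77%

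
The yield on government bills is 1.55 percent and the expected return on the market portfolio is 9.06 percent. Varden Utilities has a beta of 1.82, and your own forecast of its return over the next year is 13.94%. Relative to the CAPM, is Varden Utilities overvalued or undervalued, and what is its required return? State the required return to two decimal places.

Overvalued; required return 15.22%

MRP = 9.06% − 1.55% = 7.51%
Required return = R_f + β·MRP = 1.55% + 1.82 × 7.51% = 15.22%
Forecast 13.94% < required 15.22% → the stock plots below the SML → overvalued.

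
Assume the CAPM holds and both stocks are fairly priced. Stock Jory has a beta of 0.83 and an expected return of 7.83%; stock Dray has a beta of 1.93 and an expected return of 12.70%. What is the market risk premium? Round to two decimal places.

4.43%

Both satisfy E(R) = R_f + β·MRP, so the slope of the SML is
MRP = (12.70% − 7.83%) / (1.93 − 0.83) = 4.87% / 1.10 = 4.4273%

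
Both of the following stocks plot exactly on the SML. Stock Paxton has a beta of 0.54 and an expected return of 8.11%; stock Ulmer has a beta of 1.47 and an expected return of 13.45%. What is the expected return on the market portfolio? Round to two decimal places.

10.75%

Both satisfy E(R) = R_f + β·MRP, so the slope of the SML is
MRP = (13.45% − 8.11%) / (1.47 − 0.54) = 5.34% / 0.93 = 5.7419%
R_f = E(R_Paxton) − β_Paxton·MRP = 8.11% − 0.54 × 5.7419% = 5.0094%
E(R_m) = R_f + MRP = 5.0094% + 5.7419% = 10.75%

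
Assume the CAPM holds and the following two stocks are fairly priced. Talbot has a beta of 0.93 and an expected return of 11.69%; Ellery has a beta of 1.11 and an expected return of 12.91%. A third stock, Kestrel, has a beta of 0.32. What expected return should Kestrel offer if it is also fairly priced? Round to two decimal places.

7.56%

MRP (SML slope) = (12.91% − 11.69%) / (1.11 − 0.93) = 1.22% / 0.18 = 6.7778%
R_f (intercept) = 11.69% − 0.93 × 6.7778% = 5.3866%
E(R_Kestrel) = R_f + β × MRP = 5.3866% + 0.32 × 6.7778% = 7.56%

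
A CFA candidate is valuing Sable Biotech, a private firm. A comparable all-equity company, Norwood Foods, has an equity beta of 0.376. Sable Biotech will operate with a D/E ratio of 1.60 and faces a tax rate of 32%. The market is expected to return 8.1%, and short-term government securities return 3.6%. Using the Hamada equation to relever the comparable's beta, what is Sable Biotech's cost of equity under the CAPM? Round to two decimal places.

7.13%

β_L = β_U × [1 + (1 − t)(D/E)] = 0.376 × [1 + (1 − 0.32) × 1.60]
    = 0.376 × [1 + 0.68 × 1.60] = 0.376 × 2.0880 = 0.7851
MRP = 8.1% − 3.6% = 4.50%
E(R) = R_f + β_L × MRP = 3.6% + 0.7851 × 4.5% = 7.13%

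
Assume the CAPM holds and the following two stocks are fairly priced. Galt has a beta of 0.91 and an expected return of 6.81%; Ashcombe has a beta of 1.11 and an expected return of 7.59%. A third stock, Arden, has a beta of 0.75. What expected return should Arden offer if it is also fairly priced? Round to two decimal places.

MRP (SML slope) = (7.59% − 6.81%) / (1.11 − 0.91) = 0.78% / 0.20 = 3.9000%
R_f (intercept) = 6.81% − 0.91 × 3.9000% = 3.2610%
E(R_Arden) = R_f + β × MRP = 3.2610% + 0.75 × 3.9000% = 6.19%

6.19%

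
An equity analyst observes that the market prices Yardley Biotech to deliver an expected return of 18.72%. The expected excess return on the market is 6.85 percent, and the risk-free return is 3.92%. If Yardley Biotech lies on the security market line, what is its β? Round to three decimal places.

2.161

β = (E(R) − R_f) / MRP = (18.72% − 3.92%) / 6.85% = 14.80% / 6.85% = 2.161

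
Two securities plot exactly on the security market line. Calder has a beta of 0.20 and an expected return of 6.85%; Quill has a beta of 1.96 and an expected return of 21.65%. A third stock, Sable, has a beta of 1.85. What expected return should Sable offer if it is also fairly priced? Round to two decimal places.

20.73%

MRP (SML slope) = (21.65% − 6.85%) / (1.96 − 0.20) = 14.80% / 1.76 = 8.4091%
R_f (intercept) = 6.85% − 0.20 × 8.4091% = 5.1682%
E(R_Sable) = R_f + β × MRP = 5.1682% + 1.85 × 8.4091% = 20.73%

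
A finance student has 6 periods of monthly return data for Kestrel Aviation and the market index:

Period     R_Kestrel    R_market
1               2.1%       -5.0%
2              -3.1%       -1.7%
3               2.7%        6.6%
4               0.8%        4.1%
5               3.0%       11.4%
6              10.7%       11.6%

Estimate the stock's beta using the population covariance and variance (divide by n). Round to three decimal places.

0.438

Mean R_i = (2.1 − 3.1 + 2.7 + 0.8 + 3.0 + 10.7) / 6 = 2.7000%
Mean R_m = (-5.0 − 1.7 + 6.6 + 4.1 + 11.4 + 11.6) / 6 = 4.5000%
Σ(R_i − R̄_i)(R_m − R̄_m) = 101.2900  ⇒  Cov = 101.2900 / 6 = 16.8817
Σ(R_m − R̄_m)² = 231.2800  ⇒  Var(R_m) = 231.2800 / 6 = 38.5467
β = Cov / Var(R_m) = 16.8817 / 38.5467 = 0.4380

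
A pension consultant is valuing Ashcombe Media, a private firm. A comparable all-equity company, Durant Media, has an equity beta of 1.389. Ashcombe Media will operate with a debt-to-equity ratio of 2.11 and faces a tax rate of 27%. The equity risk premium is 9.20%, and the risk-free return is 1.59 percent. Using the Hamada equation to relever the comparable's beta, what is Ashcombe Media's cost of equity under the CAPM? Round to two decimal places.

β_L = β_U × [1 + (1 − t)(D/E)] = 1.389 × [1 + (1 − 0.27) × 2.11]
    = 1.389 × [1 + 0.73 × 2.11] = 1.389 × 2.5403 = 3.5285
E(R) = R_f + β_L × MRP = 1.59% + 3.5285 × 9.20% = 34.05%

34.05%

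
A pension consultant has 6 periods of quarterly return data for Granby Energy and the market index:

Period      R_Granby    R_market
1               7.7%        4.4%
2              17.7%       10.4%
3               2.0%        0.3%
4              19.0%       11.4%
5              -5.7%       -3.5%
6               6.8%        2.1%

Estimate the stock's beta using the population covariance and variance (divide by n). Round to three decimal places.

1.600

Mean R_i = (7.7 + 17.7 + 2.0 + 19.0 − 5.7 + 6.8) / 6 = 7.9167%
Mean R_m = (4.4 + 10.4 + 0.3 + 11.4 − 3.5 + 2.1) / 6 = 4.1833%
Σ(R_i − R̄_i)(R_m − R̄_m) = 270.6817  ⇒  Cov = 270.6817 / 6 = 45.1136
Σ(R_m − R̄_m)² = 169.2283  ⇒  Var(R_m) = 169.2283 / 6 = 28.2047
β = Cov / Var(R_m) = 45.1136 / 28.2047 = 1.5995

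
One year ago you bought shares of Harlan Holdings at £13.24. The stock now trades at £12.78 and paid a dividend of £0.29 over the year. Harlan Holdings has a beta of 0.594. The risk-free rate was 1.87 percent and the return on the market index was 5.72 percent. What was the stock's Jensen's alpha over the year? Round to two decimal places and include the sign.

Realised HPR = (P1 + D1 − P0) / P0 = (12.78 + 0.29 − 13.24) / 13.24 = -0.17 / 13.24 = -1.2840%
MRP = 5.72% − 1.87% = 3.85%
CAPM required = R_f + β·MRP = 1.87% + 0.594 × 3.85% = 4.15690%
α = realised − required = -1.2840% − 4.15690% = -5.44%

-5.44%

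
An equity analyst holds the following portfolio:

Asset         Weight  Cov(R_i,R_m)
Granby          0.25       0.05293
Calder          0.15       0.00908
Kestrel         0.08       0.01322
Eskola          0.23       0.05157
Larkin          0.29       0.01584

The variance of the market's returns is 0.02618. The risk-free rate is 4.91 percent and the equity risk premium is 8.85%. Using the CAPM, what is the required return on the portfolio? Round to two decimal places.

15.76%

β_Granby = 0.05293 / 0.02618 = 2.0218
β_Calder = 0.00908 / 0.02618 = 0.3468
β_Kestrel = 0.01322 / 0.02618 = 0.5050
β_Eskola = 0.05157 / 0.02618 = 1.9698
β_Larkin = 0.01584 / 0.02618 = 0.6050
β_P = Σ w_i β_i = 0.25×2.0218 + 0.15×0.3468 + 0.08×0.5050 + 0.23×1.9698 + 0.29×0.6050 = 1.2264
E(R_P) = R_f + β_P × MRP = 4.91% + 1.2264 × 8.85% = 15.76%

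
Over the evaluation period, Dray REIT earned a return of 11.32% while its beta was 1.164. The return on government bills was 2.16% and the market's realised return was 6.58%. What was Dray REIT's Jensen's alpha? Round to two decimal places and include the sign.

Market excess return = 6.58% − 2.16% = 4.42%
CAPM benchmark = R_f + β(R_m − R_f) = 2.16% + 1.164 × 4.42% = 7.30488%
α = actual − benchmark = 11.32% − 7.30488% = +4.02%

+4.02%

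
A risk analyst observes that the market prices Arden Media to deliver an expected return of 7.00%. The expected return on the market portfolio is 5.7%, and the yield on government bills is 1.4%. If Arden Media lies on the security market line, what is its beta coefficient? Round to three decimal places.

1.302

MRP = 5.7% − 1.4% = 4.30%
β = (E(R) − R_f) / MRP = (7.00% − 1.4%) / 4.3% = 5.60% / 4.3% = 1.302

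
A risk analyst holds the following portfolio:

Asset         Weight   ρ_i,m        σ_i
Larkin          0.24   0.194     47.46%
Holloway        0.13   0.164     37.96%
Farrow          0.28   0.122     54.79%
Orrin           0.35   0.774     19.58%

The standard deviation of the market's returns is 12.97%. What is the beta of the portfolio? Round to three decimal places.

β_Larkin = 0.194 × 47.46% / 12.97% = 0.7099
β_Holloway = 0.164 × 37.96% / 12.97% = 0.4800
β_Farrow = 0.122 × 54.79% / 12.97% = 0.5154
β_Orrin = 0.774 × 19.58% / 12.97% = 1.1685
β_P = Σ w_i β_i = 0.24×0.7099 + 0.13×0.4800 + 0.28×0.5154 + 0.35×1.1685 = 0.7861

0.786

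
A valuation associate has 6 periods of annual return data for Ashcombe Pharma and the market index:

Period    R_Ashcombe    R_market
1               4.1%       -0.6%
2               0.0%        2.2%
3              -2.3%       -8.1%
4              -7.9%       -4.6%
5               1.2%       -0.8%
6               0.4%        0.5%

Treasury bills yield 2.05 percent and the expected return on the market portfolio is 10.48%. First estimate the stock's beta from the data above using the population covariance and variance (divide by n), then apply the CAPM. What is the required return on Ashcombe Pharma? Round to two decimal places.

7.16%

Mean R_i = (4.1 + 0.0 − 2.3 − 7.9 + 1.2 + 0.4) / 6 = -0.7500%
Mean R_m = (-0.6 + 2.2 − 8.1 − 4.6 − 0.8 + 0.5) / 6 = -1.9000%
Σ(R_i − R̄_i)(R_m − R̄_m) = 43.2000  ⇒  Cov = 43.2000 / 6 = 7.2000
Σ(R_m − R̄_m)² = 71.2000  ⇒  Var(R_m) = 71.2000 / 6 = 11.8667
β = Cov / Var(R_m) = 7.2000 / 11.8667 = 0.6067
MRP = 10.48% − 2.05% = 8.43%
E(R) = R_f + β × MRP = 2.05% + 0.6067 × 8.43% = 7.16%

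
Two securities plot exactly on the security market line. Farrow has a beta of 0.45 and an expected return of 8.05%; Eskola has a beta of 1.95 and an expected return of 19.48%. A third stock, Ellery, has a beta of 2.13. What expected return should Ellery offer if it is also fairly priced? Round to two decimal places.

20.85%

MRP (SML slope) = (19.48% − 8.05%) / (1.95 − 0.45) = 11.43% / 1.50 = 7.6200%
R_f (intercept) = 8.05% − 0.45 × 7.6200% = 4.6210%
E(R_Ellery) = R_f + β × MRP = 4.6210% + 2.13 × 7.6200% = 20.85%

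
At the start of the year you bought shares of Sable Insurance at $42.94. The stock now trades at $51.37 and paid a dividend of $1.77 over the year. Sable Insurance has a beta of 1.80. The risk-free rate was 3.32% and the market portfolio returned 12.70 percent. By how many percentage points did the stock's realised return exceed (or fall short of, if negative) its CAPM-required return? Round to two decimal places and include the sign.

+3.55%

Realised HPR = (P1 + D1 − P0) / P0 = (51.37 + 1.77 − 42.94) / 42.94 = 10.20 / 42.94 = 23.7541%
MRP = 12.70% − 3.32% = 9.38%
CAPM required = R_f + β·MRP = 3.32% + 1.80 × 9.38% = 20.2040%
α = realised − required = 23.7541% − 20.2040% = +3.55%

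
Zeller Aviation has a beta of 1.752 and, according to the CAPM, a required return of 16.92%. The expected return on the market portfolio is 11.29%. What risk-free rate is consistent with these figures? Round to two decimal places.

3.80%

E(R) = R_f + β(E(R_m) − R_f) = R_f(1 − β) + β·E(R_m)
16.92% = R_f × (1 − 1.752) + 1.752 × 11.29%
16.92% = R_f × -0.752 + 19.78008%
R_f = (16.92% − 19.78008%) / -0.752 = 3.80%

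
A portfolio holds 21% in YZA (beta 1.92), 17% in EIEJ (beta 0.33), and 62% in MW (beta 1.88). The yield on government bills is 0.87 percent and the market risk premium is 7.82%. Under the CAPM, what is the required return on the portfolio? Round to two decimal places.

β_P = Σ w_i β_i = 0.21×1.92 + 0.17×0.33 + 0.62×1.88 = 1.6249
E(R_P) = R_f + β_P × MRP = 0.87% + 1.6249 × 7.82% = 13.58%

13.58%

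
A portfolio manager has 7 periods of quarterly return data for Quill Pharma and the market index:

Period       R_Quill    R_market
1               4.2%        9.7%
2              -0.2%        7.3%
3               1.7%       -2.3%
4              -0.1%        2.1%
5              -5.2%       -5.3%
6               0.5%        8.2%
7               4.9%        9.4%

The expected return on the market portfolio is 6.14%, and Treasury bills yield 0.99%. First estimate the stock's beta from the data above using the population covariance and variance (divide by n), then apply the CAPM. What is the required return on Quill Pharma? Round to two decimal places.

3.07%

Mean R_i = (4.2 − 0.2 + 1.7 − 0.1 − 5.2 + 0.5 + 4.9) / 7 = 0.8286%
Mean R_m = (9.7 + 7.3 − 2.3 + 2.1 − 5.3 + 8.2 + 9.4) / 7 = 4.1571%
Σ(R_i − R̄_i)(R_m − R̄_m) = 88.7686  ⇒  Cov = 88.7686 / 7 = 12.6812
Σ(R_m − R̄_m)² = 219.7971  ⇒  Var(R_m) = 219.7971 / 7 = 31.3996
β = Cov / Var(R_m) = 12.6812 / 31.3996 = 0.4039
MRP = 6.14% − 0.99% = 5.15%
E(R) = R_f + β × MRP = 0.99% + 0.4039 × 5.15% = 3.07%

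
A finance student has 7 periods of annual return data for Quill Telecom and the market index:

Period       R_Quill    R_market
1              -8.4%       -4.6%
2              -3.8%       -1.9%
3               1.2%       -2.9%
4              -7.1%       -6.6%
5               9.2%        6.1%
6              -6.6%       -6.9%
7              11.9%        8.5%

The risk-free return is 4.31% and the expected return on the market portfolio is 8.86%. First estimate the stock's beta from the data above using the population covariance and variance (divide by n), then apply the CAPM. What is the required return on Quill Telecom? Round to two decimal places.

10.16%

Mean R_i = (-8.4 − 3.8 + 1.2 − 7.1 + 9.2 − 6.6 + 11.9) / 7 = -0.5143%
Mean R_m = (-4.6 − 1.9 − 2.9 − 6.6 + 6.1 − 6.9 + 8.5) / 7 = -1.1857%
Σ(R_i − R̄_i)(R_m − R̄_m) = 287.7814  ⇒  Cov = 287.7814 / 7 = 41.1116
Σ(R_m − R̄_m)² = 223.9686  ⇒  Var(R_m) = 223.9686 / 7 = 31.9955
β = Cov / Var(R_m) = 41.1116 / 31.9955 = 1.2849
MRP = 8.86% − 4.31% = 4.55%
E(R) = R_f + β × MRP = 4.31% + 1.2849 × 4.55% = 10.16%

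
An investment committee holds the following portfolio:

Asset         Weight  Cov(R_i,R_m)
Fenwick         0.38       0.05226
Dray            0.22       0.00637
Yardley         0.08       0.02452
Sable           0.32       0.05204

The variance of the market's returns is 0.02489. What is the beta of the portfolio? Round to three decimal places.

1.602

β_Fenwick = 0.05226 / 0.02489 = 2.0996
β_Dray = 0.00637 / 0.02489 = 0.2559
β_Yardley = 0.02452 / 0.02489 = 0.9851
β_Sable = 0.05204 / 0.02489 = 2.0908
β_P = Σ w_i β_i = 0.38×2.0996 + 0.22×0.2559 + 0.08×0.9851 + 0.32×2.0908 = 1.6020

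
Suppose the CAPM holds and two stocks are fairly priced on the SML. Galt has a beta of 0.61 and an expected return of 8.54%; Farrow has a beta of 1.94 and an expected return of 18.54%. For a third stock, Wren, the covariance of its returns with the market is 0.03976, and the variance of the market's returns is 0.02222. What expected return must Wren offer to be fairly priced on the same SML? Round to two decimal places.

MRP = (18.54% − 8.54%) / (1.94 − 0.61) = 7.5188%
R_f = 8.54% − 0.61 × 7.5188% = 3.9535%
β_Wren = Cov / Var(R_m) = 0.03976 / 0.02222 = 1.7894
E(R_Wren) = R_f + β × MRP = 3.9535% + 1.7894 × 7.5188% = 17.41%

17.41%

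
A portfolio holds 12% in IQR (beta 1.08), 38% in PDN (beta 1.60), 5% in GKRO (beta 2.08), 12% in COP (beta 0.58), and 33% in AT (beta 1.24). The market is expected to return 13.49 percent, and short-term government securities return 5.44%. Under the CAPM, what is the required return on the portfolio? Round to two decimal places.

16.07%

β_P = Σ w_i β_i = 0.12×1.08 + 0.38×1.60 + 0.05×2.08 + 0.12×0.58 + 0.33×1.24 = 1.3204
MRP = 13.49% − 5.44% = 8.05%
E(R_P) = R_f + β_P × MRP = 5.44% + 1.3204 × 8.05% = 16.07%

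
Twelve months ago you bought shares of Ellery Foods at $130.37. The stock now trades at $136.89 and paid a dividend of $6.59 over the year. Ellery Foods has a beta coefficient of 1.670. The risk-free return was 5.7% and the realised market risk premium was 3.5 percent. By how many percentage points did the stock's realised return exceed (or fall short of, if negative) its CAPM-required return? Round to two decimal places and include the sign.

Realised HPR = (P1 + D1 − P0) / P0 = (136.89 + 6.59 − 130.37) / 130.37 = 13.11 / 130.37 = 10.0560%
CAPM required = R_f + β·MRP = 5.7% + 1.670 × 3.5% = 11.5450%
α = realised − required = 10.0560% − 11.5450% = -1.49%

-1.49%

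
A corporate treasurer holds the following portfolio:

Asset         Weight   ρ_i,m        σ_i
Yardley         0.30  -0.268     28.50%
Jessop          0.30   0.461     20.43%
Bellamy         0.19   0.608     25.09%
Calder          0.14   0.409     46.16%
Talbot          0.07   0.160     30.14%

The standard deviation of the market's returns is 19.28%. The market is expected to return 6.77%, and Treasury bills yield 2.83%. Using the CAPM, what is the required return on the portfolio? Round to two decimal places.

4.14%

β_Yardley = -0.268 × 28.50% / 19.28% = -0.3962
β_Jessop = 0.461 × 20.43% / 19.28% = 0.4885
β_Bellamy = 0.608 × 25.09% / 19.28% = 0.7912
β_Calder = 0.409 × 46.16% / 19.28% = 0.9792
β_Talbot = 0.160 × 30.14% / 19.28% = 0.2501
β_P = Σ w_i β_i = 0.30×-0.3962 + 0.30×0.4885 + 0.19×0.7912 + 0.14×0.9792 + 0.07×0.2501 = 0.3326
MRP = 6.77% − 2.83% = 3.94%
E(R_P) = R_f + β_P × MRP = 2.83% + 0.3326 × 3.94% = 4.14%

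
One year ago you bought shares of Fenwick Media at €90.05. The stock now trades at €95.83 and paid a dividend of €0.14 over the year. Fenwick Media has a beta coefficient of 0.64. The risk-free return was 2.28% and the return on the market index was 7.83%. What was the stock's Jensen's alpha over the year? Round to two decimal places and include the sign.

Realised HPR = (P1 + D1 − P0) / P0 = (95.83 + 0.14 − 90.05) / 90.05 = 5.92 / 90.05 = 6.5741%
MRP = 7.83% − 2.28% = 5.55%
CAPM required = R_f + β·MRP = 2.28% + 0.64 × 5.55% = 5.8320%
α = realised − required = 6.5741% − 5.8320% = +0.74%

+0.74%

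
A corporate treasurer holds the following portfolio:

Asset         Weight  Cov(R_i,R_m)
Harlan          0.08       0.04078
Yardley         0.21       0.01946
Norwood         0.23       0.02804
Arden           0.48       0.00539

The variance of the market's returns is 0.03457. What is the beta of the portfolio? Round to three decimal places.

β_Harlan = 0.04078 / 0.03457 = 1.1796
β_Yardley = 0.01946 / 0.03457 = 0.5629
β_Norwood = 0.02804 / 0.03457 = 0.8111
β_Arden = 0.00539 / 0.03457 = 0.1559
β_P = Σ w_i β_i = 0.08×1.1796 + 0.21×0.5629 + 0.23×0.8111 + 0.48×0.1559 = 0.4740

0.474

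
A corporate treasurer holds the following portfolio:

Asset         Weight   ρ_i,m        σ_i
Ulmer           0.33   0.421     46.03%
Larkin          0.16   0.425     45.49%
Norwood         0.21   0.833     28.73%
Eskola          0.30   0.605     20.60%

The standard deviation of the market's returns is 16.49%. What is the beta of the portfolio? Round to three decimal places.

1.107

β_Ulmer = 0.421 × 46.03% / 16.49% = 1.1752
β_Larkin = 0.425 × 45.49% / 16.49% = 1.1724
β_Norwood = 0.833 × 28.73% / 16.49% = 1.4513
β_Eskola = 0.605 × 20.60% / 16.49% = 0.7558
β_P = Σ w_i β_i = 0.33×1.1752 + 0.16×1.1724 + 0.21×1.4513 + 0.30×0.7558 = 1.1069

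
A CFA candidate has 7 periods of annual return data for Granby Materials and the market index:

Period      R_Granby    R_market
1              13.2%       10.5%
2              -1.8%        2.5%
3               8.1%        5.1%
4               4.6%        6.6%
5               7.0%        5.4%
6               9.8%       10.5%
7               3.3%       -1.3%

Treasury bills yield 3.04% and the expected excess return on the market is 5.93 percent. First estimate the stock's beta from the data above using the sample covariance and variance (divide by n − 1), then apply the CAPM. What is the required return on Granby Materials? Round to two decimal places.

8.27%

Mean R_i = (13.2 − 1.8 + 8.1 + 4.6 + 7.0 + 9.8 + 3.3) / 7 = 6.3143%
Mean R_m = (10.5 + 2.5 + 5.1 + 6.6 + 5.4 + 10.5 − 1.3) / 7 = 5.6143%
Σ(R_i − R̄_i)(R_m − R̄_m) = 94.0286  ⇒  Cov = 94.0286 / 6 = 15.6714
Σ(R_m − R̄_m)² = 106.5286  ⇒  Var(R_m) = 106.5286 / 6 = 17.7548
β = Cov / Var(R_m) = 15.6714 / 17.7548 = 0.8827
E(R) = R_f + β × MRP = 3.04% + 0.8827 × 5.93% = 8.27%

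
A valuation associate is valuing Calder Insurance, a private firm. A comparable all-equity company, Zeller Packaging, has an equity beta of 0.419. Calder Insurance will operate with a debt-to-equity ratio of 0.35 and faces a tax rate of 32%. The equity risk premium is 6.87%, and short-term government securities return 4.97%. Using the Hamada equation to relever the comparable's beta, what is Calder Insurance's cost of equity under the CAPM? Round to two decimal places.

8.53%

β_L = β_U × [1 + (1 − t)(D/E)] = 0.419 × [1 + (1 − 0.32) × 0.35]
    = 0.419 × [1 + 0.68 × 0.35] = 0.419 × 1.2380 = 0.5187
E(R) = R_f + β_L × MRP = 4.97% + 0.5187 × 6.87% = 8.53%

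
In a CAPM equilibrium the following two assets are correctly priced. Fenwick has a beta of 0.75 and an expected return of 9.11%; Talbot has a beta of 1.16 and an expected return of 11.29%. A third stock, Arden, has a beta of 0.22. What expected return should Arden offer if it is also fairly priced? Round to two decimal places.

6.29%

MRP (SML slope) = (11.29% − 9.11%) / (1.16 − 0.75) = 2.18% / 0.41 = 5.3171%
R_f (intercept) = 9.11% − 0.75 × 5.3171% = 5.1222%
E(R_Arden) = R_f + β × MRP = 5.1222% + 0.22 × 5.3171% = 6.29%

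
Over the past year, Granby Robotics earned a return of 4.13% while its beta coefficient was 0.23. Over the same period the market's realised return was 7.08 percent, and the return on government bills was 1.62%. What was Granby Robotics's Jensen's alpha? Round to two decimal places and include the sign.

+1.25%

Market excess return = 7.08% − 1.62% = 5.46%
CAPM benchmark = R_f + β(R_m − R_f) = 1.62% + 0.23 × 5.46% = 2.8758%
α = actual − benchmark = 4.13% − 2.8758% = +1.25%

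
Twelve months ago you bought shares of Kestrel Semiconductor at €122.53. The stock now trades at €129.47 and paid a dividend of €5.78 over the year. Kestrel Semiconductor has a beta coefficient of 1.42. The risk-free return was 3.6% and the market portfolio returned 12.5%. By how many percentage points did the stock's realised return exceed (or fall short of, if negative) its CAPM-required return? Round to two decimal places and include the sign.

-5.86%

Realised HPR = (P1 + D1 − P0) / P0 = (129.47 + 5.78 − 122.53) / 122.53 = 12.72 / 122.53 = 10.3811%
MRP = 12.5% − 3.6% = 8.90%
CAPM required = R_f + β·MRP = 3.6% + 1.42 × 8.9% = 16.2380%
α = realised − required = 10.3811% − 16.2380% = -5.86%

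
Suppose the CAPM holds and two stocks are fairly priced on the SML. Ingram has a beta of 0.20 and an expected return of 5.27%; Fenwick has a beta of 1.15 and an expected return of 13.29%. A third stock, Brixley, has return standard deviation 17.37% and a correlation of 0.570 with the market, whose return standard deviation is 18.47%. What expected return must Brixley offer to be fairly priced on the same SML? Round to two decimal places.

MRP = (13.29% − 5.27%) / (1.15 − 0.20) = 8.4421%
R_f = 5.27% − 0.20 × 8.4421% = 3.5816%
β_Brixley = ρ·σ_i/σ_m = 0.570 × 17.37 / 18.47 = 0.5361
E(R_Brixley) = R_f + β × MRP = 3.5816% + 0.5361 × 8.4421% = 8.11%

8.11%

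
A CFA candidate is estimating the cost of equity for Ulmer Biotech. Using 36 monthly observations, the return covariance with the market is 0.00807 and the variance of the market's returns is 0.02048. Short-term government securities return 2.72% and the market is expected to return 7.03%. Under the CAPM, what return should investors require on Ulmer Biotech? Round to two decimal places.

β = Cov(R_i, R_m) / Var(R_m) = 0.00807 / 0.02048 = 0.3940
MRP = 7.03% − 2.72% = 4.31%
E(R) = R_f + β × MRP = 2.72% + 0.3940 × 4.31% = 4.42%

4.42%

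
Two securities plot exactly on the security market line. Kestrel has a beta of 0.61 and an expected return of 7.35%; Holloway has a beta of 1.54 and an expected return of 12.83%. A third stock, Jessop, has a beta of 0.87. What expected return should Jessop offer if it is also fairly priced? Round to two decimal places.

MRP (SML slope) = (12.83% − 7.35%) / (1.54 − 0.61) = 5.48% / 0.93 = 5.8925%
R_f (intercept) = 7.35% − 0.61 × 5.8925% = 3.7556%
E(R_Jessop) = R_f + β × MRP = 3.7556% + 0.87 × 5.8925% = 8.88%

8.88%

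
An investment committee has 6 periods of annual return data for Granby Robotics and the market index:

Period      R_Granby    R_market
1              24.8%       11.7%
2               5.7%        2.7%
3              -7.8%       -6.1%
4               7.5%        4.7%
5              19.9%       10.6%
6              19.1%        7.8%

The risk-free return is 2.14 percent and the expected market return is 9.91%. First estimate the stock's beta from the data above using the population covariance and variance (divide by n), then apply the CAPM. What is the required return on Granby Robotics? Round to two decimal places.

16.27%

Mean R_i = (24.8 + 5.7 − 7.8 + 7.5 + 19.9 + 19.1) / 6 = 11.5333%
Mean R_m = (11.7 + 2.7 − 6.1 + 4.7 + 10.6 + 7.8) / 6 = 5.2333%
Σ(R_i − R̄_i)(R_m − R̄_m) = 386.1533  ⇒  Cov = 386.1533 / 6 = 64.3589
Σ(R_m − R̄_m)² = 212.3533  ⇒  Var(R_m) = 212.3533 / 6 = 35.3922
β = Cov / Var(R_m) = 64.3589 / 35.3922 = 1.8184
MRP = 9.91% − 2.14% = 7.77%
E(R) = R_f + β × MRP = 2.14% + 1.8184 × 7.77% = 16.27%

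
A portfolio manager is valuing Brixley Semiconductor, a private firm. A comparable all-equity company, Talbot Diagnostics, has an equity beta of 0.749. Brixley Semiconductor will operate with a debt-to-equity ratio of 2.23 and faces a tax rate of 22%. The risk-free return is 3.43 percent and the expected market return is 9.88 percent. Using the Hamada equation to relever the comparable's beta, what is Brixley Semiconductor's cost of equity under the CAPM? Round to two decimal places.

β_L = β_U × [1 + (1 − t)(D/E)] = 0.749 × [1 + (1 − 0.22) × 2.23]
    = 0.749 × [1 + 0.78 × 2.23] = 0.749 × 2.7394 = 2.0518
MRP = 9.88% − 3.43% = 6.45%
E(R) = R_f + β_L × MRP = 3.43% + 2.0518 × 6.45% = 16.66%

16.66%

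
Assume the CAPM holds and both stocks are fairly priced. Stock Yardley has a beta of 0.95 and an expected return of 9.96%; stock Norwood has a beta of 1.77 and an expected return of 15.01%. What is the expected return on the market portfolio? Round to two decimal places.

Both satisfy E(R) = R_f + β·MRP, so the slope of the SML is
MRP = (15.01% − 9.96%) / (1.77 − 0.95) = 5.05% / 0.82 = 6.1585%
R_f = E(R_Yardley) − β_Yardley·MRP = 9.96% − 0.95 × 6.1585% = 4.1094%
E(R_m) = R_f + MRP = 4.1094% + 6.1585% = 10.27%

10.27%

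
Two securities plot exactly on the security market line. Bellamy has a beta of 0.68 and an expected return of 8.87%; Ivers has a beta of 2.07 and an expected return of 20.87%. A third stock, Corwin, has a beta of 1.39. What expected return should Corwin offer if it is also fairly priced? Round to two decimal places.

MRP (SML slope) = (20.87% − 8.87%) / (2.07 − 0.68) = 12.00% / 1.39 = 8.6331%
R_f (intercept) = 8.87% − 0.68 × 8.6331% = 2.9995%
E(R_Corwin) = R_f + β × MRP = 2.9995% + 1.39 × 8.6331% = 15.00%

15.00%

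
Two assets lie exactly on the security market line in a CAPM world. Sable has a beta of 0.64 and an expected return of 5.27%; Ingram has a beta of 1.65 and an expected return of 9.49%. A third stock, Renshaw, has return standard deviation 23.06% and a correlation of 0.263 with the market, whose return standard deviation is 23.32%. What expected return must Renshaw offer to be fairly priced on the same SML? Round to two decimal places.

MRP = (9.49% − 5.27%) / (1.65 − 0.64) = 4.1782%
R_f = 5.27% − 0.64 × 4.1782% = 2.5960%
β_Renshaw = ρ·σ_i/σ_m = 0.263 × 23.06 / 23.32 = 0.2601
E(R_Renshaw) = R_f + β × MRP = 2.5960% + 0.2601 × 4.1782% = 3.68%

3.68%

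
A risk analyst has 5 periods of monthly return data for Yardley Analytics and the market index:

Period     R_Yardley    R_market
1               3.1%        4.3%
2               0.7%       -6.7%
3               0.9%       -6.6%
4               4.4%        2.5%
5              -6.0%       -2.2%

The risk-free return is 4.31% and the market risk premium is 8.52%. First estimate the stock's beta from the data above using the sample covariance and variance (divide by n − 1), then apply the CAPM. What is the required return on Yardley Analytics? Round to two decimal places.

Mean R_i = (3.1 + 0.7 + 0.9 + 4.4 − 6.0) / 5 = 0.6200%
Mean R_m = (4.3 − 6.7 − 6.6 + 2.5 − 2.2) / 5 = -1.7400%
Σ(R_i − R̄_i)(R_m − R̄_m) = 32.2940  ⇒  Cov = 32.2940 / 4 = 8.0735
Σ(R_m − R̄_m)² = 102.8920  ⇒  Var(R_m) = 102.8920 / 4 = 25.7230
β = Cov / Var(R_m) = 8.0735 / 25.7230 = 0.3139
E(R) = R_f + β × MRP = 4.31% + 0.3139 × 8.52% = 6.98%

6.98%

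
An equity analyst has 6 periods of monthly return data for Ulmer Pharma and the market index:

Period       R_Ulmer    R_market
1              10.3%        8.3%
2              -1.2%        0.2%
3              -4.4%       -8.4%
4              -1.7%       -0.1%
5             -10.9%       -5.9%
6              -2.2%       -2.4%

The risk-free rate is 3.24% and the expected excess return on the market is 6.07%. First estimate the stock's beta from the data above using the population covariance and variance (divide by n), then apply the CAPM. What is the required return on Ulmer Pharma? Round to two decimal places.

9.65%

Mean R_i = (10.3 − 1.2 − 4.4 − 1.7 − 10.9 − 2.2) / 6 = -1.6833%
Mean R_m = (8.3 + 0.2 − 8.4 − 0.1 − 5.9 − 2.4) / 6 = -1.3833%
Σ(R_i − R̄_i)(R_m − R̄_m) = 177.9983  ⇒  Cov = 177.9983 / 6 = 29.6664
Σ(R_m − R̄_m)² = 168.5883  ⇒  Var(R_m) = 168.5883 / 6 = 28.0981
β = Cov / Var(R_m) = 29.6664 / 28.0981 = 1.0558
E(R) = R_f + β × MRP = 3.24% + 1.0558 × 6.07% = 9.65%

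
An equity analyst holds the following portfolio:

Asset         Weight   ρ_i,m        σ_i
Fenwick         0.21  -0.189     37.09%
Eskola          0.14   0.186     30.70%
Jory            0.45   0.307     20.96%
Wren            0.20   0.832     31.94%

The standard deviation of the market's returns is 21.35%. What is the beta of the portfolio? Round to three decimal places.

β_Fenwick = -0.189 × 37.09% / 21.35% = -0.3283
β_Eskola = 0.186 × 30.70% / 21.35% = 0.2675
β_Jory = 0.307 × 20.96% / 21.35% = 0.3014
β_Wren = 0.832 × 31.94% / 21.35% = 1.2447
β_P = Σ w_i β_i = 0.21×-0.3283 + 0.14×0.2675 + 0.45×0.3014 + 0.20×1.2447 = 0.3531

0.353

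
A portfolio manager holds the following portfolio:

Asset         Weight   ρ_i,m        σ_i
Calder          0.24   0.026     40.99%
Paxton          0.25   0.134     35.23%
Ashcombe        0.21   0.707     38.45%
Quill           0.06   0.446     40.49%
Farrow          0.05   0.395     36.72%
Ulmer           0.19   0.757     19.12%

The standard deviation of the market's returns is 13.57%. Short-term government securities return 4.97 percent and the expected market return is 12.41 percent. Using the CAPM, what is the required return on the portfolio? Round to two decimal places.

β_Calder = 0.026 × 40.99% / 13.57% = 0.0785
β_Paxton = 0.134 × 35.23% / 13.57% = 0.3479
β_Ashcombe = 0.707 × 38.45% / 13.57% = 2.0033
β_Quill = 0.446 × 40.49% / 13.57% = 1.3308
β_Farrow = 0.395 × 36.72% / 13.57% = 1.0689
β_Ulmer = 0.757 × 19.12% / 13.57% = 1.0666
β_P = Σ w_i β_i = 0.24×0.0785 + 0.25×0.3479 + 0.21×2.0033 + 0.06×1.3308 + 0.05×1.0689 + 0.19×1.0666 = 0.8625
MRP = 12.41% − 4.97% = 7.44%
E(R_P) = R_f + β_P × MRP = 4.97% + 0.8625 × 7.44% = 11.39%

11.39%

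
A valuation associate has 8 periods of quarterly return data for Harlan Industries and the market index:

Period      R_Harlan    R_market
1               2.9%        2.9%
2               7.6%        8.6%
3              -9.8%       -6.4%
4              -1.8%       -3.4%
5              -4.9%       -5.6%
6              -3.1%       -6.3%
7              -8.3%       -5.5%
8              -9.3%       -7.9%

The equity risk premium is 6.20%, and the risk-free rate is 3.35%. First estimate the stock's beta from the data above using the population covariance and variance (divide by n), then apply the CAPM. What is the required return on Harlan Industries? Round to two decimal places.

9.58%

Mean R_i = (2.9 + 7.6 − 9.8 − 1.8 − 4.9 − 3.1 − 8.3 − 9.3) / 8 = -3.3375%
Mean R_m = (2.9 + 8.6 − 6.4 − 3.4 − 5.6 − 6.3 − 5.5 − 7.9) / 8 = -2.9500%
Σ(R_i − R̄_i)(R_m − R̄_m) = 229.9350  ⇒  Cov = 229.9350 / 8 = 28.7419
Σ(R_m − R̄_m)² = 228.9800  ⇒  Var(R_m) = 228.9800 / 8 = 28.6225
β = Cov / Var(R_m) = 28.7419 / 28.6225 = 1.0042
E(R) = R_f + β × MRP = 3.35% + 1.0042 × 6.20% = 9.58%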